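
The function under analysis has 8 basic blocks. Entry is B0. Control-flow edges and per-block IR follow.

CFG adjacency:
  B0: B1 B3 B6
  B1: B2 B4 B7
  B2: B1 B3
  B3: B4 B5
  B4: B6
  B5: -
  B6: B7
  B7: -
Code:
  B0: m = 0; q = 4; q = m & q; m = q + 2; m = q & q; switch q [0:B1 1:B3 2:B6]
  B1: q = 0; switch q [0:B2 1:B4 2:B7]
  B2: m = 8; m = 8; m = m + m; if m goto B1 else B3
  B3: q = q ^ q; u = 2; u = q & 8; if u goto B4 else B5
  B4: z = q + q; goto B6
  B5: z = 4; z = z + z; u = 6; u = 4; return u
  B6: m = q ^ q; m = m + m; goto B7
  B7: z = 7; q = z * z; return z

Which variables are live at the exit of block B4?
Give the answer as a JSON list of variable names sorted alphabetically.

Per-block:
  B0: def={m,q} ue=∅
  B1: def={q} ue=∅
  B2: def={m} ue=∅
  B3: def={q,u} ue={q}
  B4: def={z} ue={q}
  B5: def={u,z} ue=∅
  B6: def={m} ue={q}
  B7: def={q,z} ue=∅

Backward fixpoint:
  B0: in=∅ out={q}
  B1: in=∅ out={q}
  B2: in={q} out={q}
  B3: in={q} out={q}
  B4: in={q} out={q}
  B5: in=∅ out=∅
  B6: in={q} out=∅
  B7: in=∅ out=∅

live-out(B4) = ["q"]

Answer: ["q"]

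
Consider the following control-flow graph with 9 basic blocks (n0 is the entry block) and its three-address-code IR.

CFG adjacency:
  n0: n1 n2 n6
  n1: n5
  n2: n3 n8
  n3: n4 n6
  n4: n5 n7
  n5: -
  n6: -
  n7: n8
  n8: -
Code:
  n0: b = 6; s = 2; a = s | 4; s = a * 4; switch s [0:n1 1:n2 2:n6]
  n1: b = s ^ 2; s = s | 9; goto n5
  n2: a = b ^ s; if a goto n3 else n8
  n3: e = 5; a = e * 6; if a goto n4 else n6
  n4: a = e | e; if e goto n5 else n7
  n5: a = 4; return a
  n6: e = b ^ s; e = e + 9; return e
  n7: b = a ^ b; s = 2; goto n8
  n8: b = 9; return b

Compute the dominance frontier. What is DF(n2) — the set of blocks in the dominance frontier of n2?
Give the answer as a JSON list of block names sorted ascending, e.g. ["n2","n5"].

Answer: ["n5", "n6"]

Derivation:
idom tree: n1←n0 n2←n0 n3←n2 n4←n3 n5←n0 n6←n0 n7←n4 n8←n2
Dom at joins:
  n5: preds {n1,n4}: {n0,n1} ∩ {n0,n2,n3,n4} = {n0}; idom=n0
  n6: preds {n0,n3}: {n0} ∩ {n0,n2,n3} = {n0}; idom=n0
  n8: preds {n2,n7}: {n0,n2} ∩ {n0,n2,n3,n4,n7} = {n0,n2}; idom=n2

DF derivation:
  join n5 pred n1: n1 stop@n0
  join n5 pred n4: n4→n3→n2 stop@n0
  join n6 pred n0: · stop@n0
  join n6 pred n3: n3→n2 stop@n0
  join n8 pred n2: · stop@n2
  join n8 pred n7: n7→n4→n3 stop@n2
  n0: DF=∅
  n1: DF={n5}
  n2: DF={n5,n6}
  n3: DF={n5,n6,n8}
  n4: DF={n5,n8}
  n5: DF=∅
  n6: DF=∅
  n7: DF={n8}
  n8: DF=∅

DF(n2) = ["n5", "n6"]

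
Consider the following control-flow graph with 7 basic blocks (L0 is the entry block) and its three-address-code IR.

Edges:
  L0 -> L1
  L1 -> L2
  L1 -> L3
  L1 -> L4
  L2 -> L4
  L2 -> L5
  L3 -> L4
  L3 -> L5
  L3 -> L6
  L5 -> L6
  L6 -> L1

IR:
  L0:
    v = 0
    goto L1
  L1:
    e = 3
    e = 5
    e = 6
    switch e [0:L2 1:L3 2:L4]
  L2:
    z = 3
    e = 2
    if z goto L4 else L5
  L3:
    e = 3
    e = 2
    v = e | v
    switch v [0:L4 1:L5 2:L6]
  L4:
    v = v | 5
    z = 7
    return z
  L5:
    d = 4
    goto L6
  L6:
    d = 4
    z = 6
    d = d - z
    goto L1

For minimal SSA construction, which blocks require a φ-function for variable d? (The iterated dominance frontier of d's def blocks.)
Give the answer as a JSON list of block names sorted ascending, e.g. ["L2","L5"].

Answer: ["L1", "L6"]

Working:
idom tree: L1←L0 L2←L1 L3←L1 L4←L1 L5←L1 L6←L1
Dom∩ at merges:
  L1: preds {L0,L6}: {L0} ∩ {L0,L1,L6} = {L0}; idom=L0
  L4: preds {L1,L2,L3}: {L0,L1} ∩ {L0,L1,L2} ∩ {L0,L1,L3} = {L0,L1}; idom=L1
  L5: preds {L2,L3}: {L0,L1,L2} ∩ {L0,L1,L3} = {L0,L1}; idom=L1
  L6: preds {L3,L5}: {L0,L1,L3} ∩ {L0,L1,L5} = {L0,L1}; idom=L1

DF walk-up:
  join L1 pred L0: · stop@L0
  join L1 pred L6: L6→L1 stop@L0
  join L4 pred L1: · stop@L1
  join L4 pred L2: L2 stop@L1
  join L4 pred L3: L3 stop@L1
  join L5 pred L2: L2 stop@L1
  join L5 pred L3: L3 stop@L1
  join L6 pred L3: L3 stop@L1
  join L6 pred L5: L5 stop@L1
  L0: DF=∅
  L1: DF={L1}
  L2: DF={L4,L5}
  L3: DF={L4,L5,L6}
  L4: DF=∅
  L5: DF={L6}
  L6: DF={L1}

φ for d: defs {L5,L6}
  DF⁺ = {L1,L6}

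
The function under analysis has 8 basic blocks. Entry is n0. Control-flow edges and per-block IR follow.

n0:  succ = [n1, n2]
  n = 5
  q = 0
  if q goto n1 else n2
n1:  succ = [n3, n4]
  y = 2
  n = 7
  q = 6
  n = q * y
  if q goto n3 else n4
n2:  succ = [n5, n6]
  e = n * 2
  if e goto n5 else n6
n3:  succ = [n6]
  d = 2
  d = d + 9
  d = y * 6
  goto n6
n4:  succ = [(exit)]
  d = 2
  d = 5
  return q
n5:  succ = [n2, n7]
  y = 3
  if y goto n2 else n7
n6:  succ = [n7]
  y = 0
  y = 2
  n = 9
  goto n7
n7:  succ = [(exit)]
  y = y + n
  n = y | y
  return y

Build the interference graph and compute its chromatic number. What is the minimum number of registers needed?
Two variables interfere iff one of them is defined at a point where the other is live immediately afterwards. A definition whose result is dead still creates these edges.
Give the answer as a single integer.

Block summaries:
  n0 def {n,q} use ∅
  n1 def {n,q,y} use ∅
  n2 def {e} use {n}
  n3 def {d} use {y}
  n4 def {d} use {q}
  n5 def {y} use ∅
  n6 def {n,y} use ∅
  n7 def {n,y} use {n,y}

Live sets:
  n0 li=∅ lo={n}
  n1 li=∅ lo={q,y}
  n2 li={n} lo={n}
  n3 li={y} lo=∅
  n4 li={q} lo=∅
  n5 li={n} lo={n,y}
  n6 li=∅ lo={n,y}
  n7 li={n,y} lo=∅

Conflict graph:
  d: {q,y}
  e: {n}
  n: {e,q,y}
  q: {d,n,y}
  y: {d,n,q}

Colouring:
  {d,q,y} pairwise interfere (3-clique) ⇒ χ ≥ 3
  assign d→r0 e→r1 n→r0 q→r1 y→r2 — no edge inside a register ⇒ χ ≤ 3
  χ = 3

Answer: 3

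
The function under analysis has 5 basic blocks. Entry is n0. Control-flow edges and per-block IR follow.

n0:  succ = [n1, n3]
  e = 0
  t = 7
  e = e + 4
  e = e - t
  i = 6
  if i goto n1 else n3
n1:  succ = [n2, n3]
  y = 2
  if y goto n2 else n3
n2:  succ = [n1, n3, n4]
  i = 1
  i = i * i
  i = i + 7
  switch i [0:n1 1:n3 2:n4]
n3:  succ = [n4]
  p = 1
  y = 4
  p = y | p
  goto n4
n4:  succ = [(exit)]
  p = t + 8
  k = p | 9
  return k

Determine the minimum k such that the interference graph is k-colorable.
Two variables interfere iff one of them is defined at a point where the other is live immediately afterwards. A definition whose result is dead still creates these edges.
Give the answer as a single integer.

Per-block:
  n0: def={e,i,t} ue=∅
  n1: def={y} ue=∅
  n2: def={i} ue=∅
  n3: def={p,y} ue=∅
  n4: def={k,p} ue={t}

Liveness:
  live n0: ∅→{t}
  live n1: {t}→{t}
  live n2: {t}→{t}
  live n3: {t}→{t}
  live n4: {t}→∅

Conflict graph:
  e: {t}
  i: {t}
  k: ∅
  p: {t,y}
  t: {e,i,p,y}
  y: {p,t}

Colouring:
  lower bound: {p,t,y} mutually conflict ⇒ χ ≥ 3
  3-colouring: R0={k,t}  R1={e,i,p}  R2={y}
  χ = 3

Answer: 3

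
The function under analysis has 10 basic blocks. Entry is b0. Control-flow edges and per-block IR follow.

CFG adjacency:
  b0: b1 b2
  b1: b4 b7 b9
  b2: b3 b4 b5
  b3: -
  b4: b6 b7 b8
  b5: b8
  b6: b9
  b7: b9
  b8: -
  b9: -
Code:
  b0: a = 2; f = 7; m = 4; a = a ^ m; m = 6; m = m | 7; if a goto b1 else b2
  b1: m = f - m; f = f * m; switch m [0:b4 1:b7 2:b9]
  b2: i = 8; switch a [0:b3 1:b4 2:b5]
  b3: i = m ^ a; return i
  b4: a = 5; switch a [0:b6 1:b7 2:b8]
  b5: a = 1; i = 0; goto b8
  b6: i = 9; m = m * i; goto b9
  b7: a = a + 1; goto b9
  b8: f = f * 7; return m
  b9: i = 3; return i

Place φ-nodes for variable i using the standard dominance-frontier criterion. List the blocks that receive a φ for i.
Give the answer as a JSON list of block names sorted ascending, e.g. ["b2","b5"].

idom tree: b1←b0 b2←b0 b3←b2 b4←b0 b5←b2 b6←b4 b7←b0 b8←b0 b9←b0
Join-block Dom:
  b4: preds {b1,b2}: {b0,b1} ∩ {b0,b2} = {b0}; idom=b0
  b7: preds {b1,b4}: {b0,b1} ∩ {b0,b4} = {b0}; idom=b0
  b8: preds {b4,b5}: {b0,b4} ∩ {b0,b2,b5} = {b0}; idom=b0
  b9: preds {b1,b6,b7}: {b0,b1} ∩ {b0,b4,b6} ∩ {b0,b7} = {b0}; idom=b0

Frontier:
  join b4 pred b1: b1 stop@b0
  join b4 pred b2: b2 stop@b0
  join b7 pred b1: b1 stop@b0
  join b7 pred b4: b4 stop@b0
  join b8 pred b4: b4 stop@b0
  join b8 pred b5: b5→b2 stop@b0
  join b9 pred b1: b1 stop@b0
  join b9 pred b6: b6→b4 stop@b0
  join b9 pred b7: b7 stop@b0
  DF(b0)=∅
  DF(b1)={b4,b7,b9}
  DF(b2)={b4,b8}
  DF(b3)=∅
  DF(b4)={b7,b8,b9}
  DF(b5)={b8}
  DF(b6)={b9}
  DF(b7)={b9}
  DF(b8)=∅
  DF(b9)=∅

φ for i: defs {b2,b3,b5,b6,b9}
  DF⁺ = {b4,b7,b8,b9}

Answer: ["b4", "b7", "b8", "b9"]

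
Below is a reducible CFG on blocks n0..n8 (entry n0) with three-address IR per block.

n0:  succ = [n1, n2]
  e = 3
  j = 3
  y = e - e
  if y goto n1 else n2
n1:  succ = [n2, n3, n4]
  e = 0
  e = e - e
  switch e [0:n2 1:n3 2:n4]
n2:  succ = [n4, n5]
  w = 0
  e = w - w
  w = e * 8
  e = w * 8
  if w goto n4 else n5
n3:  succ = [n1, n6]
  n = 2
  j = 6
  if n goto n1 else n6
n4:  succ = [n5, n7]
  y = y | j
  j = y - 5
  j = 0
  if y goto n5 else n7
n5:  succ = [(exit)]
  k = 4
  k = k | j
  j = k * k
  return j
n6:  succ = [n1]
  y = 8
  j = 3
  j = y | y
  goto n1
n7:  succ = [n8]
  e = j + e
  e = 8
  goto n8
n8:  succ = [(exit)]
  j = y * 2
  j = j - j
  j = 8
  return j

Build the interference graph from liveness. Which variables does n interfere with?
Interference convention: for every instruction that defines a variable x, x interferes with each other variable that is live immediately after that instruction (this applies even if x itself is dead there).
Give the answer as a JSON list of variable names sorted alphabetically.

def/use:
  n0: def={e,j,y} ue=∅
  n1: def={e} ue=∅
  n2: def={e,w} ue=∅
  n3: def={j,n} ue=∅
  n4: def={j,y} ue={j,y}
  n5: def={j,k} ue={j}
  n6: def={j,y} ue=∅
  n7: def={e} ue={e,j}
  n8: def={j} ue={y}

Live sets:
  n0: in=∅ out={j,y}
  n1: in={j,y} out={e,j,y}
  n2: in={j,y} out={e,j,y}
  n3: in={y} out={j,y}
  n4: in={e,j,y} out={e,j,y}
  n5: in={j} out=∅
  n6: in=∅ out={j,y}
  n7: in={e,j,y} out={y}
  n8: in={y} out=∅

Interference:
  e↔{j,w,y}
  j↔{e,k,n,w,y}
  k↔{j}
  n↔{j,y}
  w↔{e,j,y}
  y↔{e,j,n,w}

N(n) = ["j", "y"]

Answer: ["j", "y"]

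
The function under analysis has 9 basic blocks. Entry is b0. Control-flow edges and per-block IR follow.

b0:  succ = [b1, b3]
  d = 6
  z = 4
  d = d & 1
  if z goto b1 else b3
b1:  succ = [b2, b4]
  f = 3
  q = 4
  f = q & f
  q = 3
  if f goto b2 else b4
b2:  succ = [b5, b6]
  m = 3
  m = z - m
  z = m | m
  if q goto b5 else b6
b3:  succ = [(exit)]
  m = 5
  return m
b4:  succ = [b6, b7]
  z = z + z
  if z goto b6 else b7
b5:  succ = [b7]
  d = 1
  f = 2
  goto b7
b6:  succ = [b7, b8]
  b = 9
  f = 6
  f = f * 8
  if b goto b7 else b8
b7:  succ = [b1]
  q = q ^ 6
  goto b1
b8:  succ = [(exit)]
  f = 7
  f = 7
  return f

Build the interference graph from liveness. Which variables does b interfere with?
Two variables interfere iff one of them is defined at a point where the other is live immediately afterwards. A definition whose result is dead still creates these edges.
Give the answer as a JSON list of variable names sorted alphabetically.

Answer: ["f", "q", "z"]

Working:
Block summaries:
  b0: def={d,z} ue=∅
  b1: def={f,q} ue=∅
  b2: def={m,z} ue={q,z}
  b3: def={m} ue=∅
  b4: def={z} ue={z}
  b5: def={d,f} ue=∅
  b6: def={b,f} ue=∅
  b7: def={q} ue={q}
  b8: def={f} ue=∅

Live sets:
  b0: in=∅ out={z}
  b1: in={z} out={q,z}
  b2: in={q,z} out={q,z}
  b3: in=∅ out=∅
  b4: in={q,z} out={q,z}
  b5: in={q,z} out={q,z}
  b6: in={q,z} out={q,z}
  b7: in={q,z} out={z}
  b8: in=∅ out=∅

Conflict graph:
  b↔{f,q,z}
  d↔{q,z}
  f↔{b,q,z}
  m↔{q,z}
  q↔{b,d,f,m,z}
  z↔{b,d,f,m,q}

N(b) = ["f", "q", "z"]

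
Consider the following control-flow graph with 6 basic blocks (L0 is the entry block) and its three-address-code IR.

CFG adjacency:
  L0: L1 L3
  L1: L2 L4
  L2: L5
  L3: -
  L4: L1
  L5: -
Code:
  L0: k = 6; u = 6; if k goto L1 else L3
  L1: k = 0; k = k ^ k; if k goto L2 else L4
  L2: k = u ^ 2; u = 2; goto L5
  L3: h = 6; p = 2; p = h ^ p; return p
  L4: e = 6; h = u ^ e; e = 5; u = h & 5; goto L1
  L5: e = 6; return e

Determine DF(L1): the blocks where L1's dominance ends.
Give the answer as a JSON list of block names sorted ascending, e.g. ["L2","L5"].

Answer: ["L1"]

Analysis:
idom tree: L1←L0 L2←L1 L3←L0 L4←L1 L5←L2
Join-block Dom:
  L1: preds {L0,L4}: {L0} ∩ {L0,L1,L4} = {L0}; idom=L0

DF derivation:
  join L1 pred L0: · stop@L0
  join L1 pred L4: L4→L1 stop@L0
  DF(L0)=∅
  DF(L1)={L1}
  DF(L2)=∅
  DF(L3)=∅
  DF(L4)={L1}
  DF(L5)=∅

DF(L1) = ["L1"]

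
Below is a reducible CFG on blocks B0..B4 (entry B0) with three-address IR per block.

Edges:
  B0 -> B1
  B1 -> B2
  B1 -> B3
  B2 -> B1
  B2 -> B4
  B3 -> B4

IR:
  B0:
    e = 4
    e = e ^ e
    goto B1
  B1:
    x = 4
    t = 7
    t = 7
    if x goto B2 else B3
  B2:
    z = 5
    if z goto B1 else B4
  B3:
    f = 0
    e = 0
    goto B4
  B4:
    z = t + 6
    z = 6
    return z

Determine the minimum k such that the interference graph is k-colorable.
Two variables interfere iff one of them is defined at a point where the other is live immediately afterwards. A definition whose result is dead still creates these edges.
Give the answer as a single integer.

Block summaries:
  B0 def {e} use ∅
  B1 def {t,x} use ∅
  B2 def {z} use ∅
  B3 def {e,f} use ∅
  B4 def {z} use {t}

Liveness:
  live B0: ∅→∅
  live B1: ∅→{t}
  live B2: {t}→{t}
  live B3: {t}→{t}
  live B4: {t}→∅

Interference:
  e: {t}
  f: {t}
  t: {e,f,x,z}
  x: {t}
  z: {t}

Colouring:
  {e,t} pairwise interfere (2-clique) ⇒ χ ≥ 2
  assign e→r1 f→r1 t→r0 x→r1 z→r1 — no edge inside a register ⇒ χ ≤ 2
  χ = 2

Answer: 2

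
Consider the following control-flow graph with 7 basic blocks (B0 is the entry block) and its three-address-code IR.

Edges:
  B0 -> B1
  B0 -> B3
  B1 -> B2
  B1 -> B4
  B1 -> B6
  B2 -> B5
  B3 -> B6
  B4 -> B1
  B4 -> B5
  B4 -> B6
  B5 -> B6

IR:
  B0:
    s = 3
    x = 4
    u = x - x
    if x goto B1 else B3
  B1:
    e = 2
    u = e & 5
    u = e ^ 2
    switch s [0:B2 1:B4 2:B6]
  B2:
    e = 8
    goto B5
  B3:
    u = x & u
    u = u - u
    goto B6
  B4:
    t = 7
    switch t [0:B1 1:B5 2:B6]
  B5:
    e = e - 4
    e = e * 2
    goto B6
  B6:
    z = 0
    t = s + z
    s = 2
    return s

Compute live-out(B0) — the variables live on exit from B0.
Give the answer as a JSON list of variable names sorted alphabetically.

def/use:
  B0 def {s,u,x} use ∅
  B1 def {e,u} use {s}
  B2 def {e} use ∅
  B3 def {u} use {u,x}
  B4 def {t} use ∅
  B5 def {e} use {e}
  B6 def {s,t,z} use {s}

Backward fixpoint:
  live B0: ∅→{s,u,x}
  live B1: {s}→{e,s}
  live B2: {s}→{e,s}
  live B3: {s,u,x}→{s}
  live B4: {e,s}→{e,s}
  live B5: {e,s}→{s}
  live B6: {s}→∅

live-out(B0) = ["s", "u", "x"]

Answer: ["s", "u", "x"]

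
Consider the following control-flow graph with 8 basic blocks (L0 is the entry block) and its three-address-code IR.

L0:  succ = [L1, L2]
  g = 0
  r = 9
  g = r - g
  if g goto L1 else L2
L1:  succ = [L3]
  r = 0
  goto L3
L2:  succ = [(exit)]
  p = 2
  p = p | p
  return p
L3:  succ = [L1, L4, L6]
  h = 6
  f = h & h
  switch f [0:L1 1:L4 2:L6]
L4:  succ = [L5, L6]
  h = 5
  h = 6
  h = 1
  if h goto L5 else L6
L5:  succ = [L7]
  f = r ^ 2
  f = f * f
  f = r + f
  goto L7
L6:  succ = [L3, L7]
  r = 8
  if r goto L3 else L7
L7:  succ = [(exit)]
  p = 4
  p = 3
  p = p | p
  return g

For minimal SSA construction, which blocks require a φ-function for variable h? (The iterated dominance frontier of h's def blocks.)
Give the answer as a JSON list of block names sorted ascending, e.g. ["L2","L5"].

idom tree: L1←L0 L2←L0 L3←L1 L4←L3 L5←L4 L6←L3 L7←L3
Dom at joins:
  L1: preds {L0,L3}: {L0} ∩ {L0,L1,L3} = {L0}; idom=L0
  L3: preds {L1,L6}: {L0,L1} ∩ {L0,L1,L3,L6} = {L0,L1}; idom=L1
  L6: preds {L3,L4}: {L0,L1,L3} ∩ {L0,L1,L3,L4} = {L0,L1,L3}; idom=L3
  L7: preds {L5,L6}: {L0,L1,L3,L4,L5} ∩ {L0,L1,L3,L6} = {L0,L1,L3}; idom=L3

DF derivation:
  L1←L0: walk · to L0
  L1←L3: walk L3→L1 to L0
  L3←L1: walk · to L1
  L3←L6: walk L6→L3 to L1
  L6←L3: walk · to L3
  L6←L4: walk L4 to L3
  L7←L5: walk L5→L4 to L3
  L7←L6: walk L6 to L3
  DF(L0)=∅
  DF(L1)={L1}
  DF(L2)=∅
  DF(L3)={L1,L3}
  DF(L4)={L6,L7}
  DF(L5)={L7}
  DF(L6)={L3,L7}
  DF(L7)=∅

φ for h: defs {L3,L4}
  DF⁺ = {L1,L3,L6,L7}

Answer: ["L1", "L3", "L6", "L7"]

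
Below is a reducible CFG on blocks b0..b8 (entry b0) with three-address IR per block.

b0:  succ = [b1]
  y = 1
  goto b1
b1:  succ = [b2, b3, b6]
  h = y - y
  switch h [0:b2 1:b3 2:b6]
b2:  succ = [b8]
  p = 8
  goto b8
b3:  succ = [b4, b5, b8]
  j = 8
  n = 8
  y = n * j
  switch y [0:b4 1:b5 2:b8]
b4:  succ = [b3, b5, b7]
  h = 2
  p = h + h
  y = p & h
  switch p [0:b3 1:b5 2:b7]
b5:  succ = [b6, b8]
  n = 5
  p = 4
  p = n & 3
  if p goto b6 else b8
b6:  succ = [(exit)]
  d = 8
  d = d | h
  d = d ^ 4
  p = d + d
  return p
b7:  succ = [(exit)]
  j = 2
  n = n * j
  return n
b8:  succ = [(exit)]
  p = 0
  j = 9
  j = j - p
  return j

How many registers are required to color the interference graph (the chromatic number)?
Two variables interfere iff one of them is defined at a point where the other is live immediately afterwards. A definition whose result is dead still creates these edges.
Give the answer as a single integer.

Answer: 4

Derivation:
def/use:
  b0 def {y} use ∅
  b1 def {h} use {y}
  b2 def {p} use ∅
  b3 def {j,n,y} use ∅
  b4 def {h,p,y} use ∅
  b5 def {n,p} use ∅
  b6 def {d,p} use {h}
  b7 def {j,n} use {n}
  b8 def {j,p} use ∅

Live sets:
  b0: in=∅ out={y}
  b1: in={y} out={h}
  b2: in=∅ out=∅
  b3: in={h} out={h,n}
  b4: in={n} out={h,n}
  b5: in={h} out={h}
  b6: in={h} out=∅
  b7: in={n} out=∅
  b8: in=∅ out=∅

Interfere edges:
  d — {h}
  h — {d,j,n,p,y}
  j — {h,n,p}
  n — {h,j,p,y}
  p — {h,j,n,y}
  y — {h,n,p}

Chromatic number:
  {h,j,n,p} pairwise interfere (4-clique) ⇒ χ ≥ 4
  assign d→r1 h→r0 j→r3 n→r1 p→r2 y→r3 — no edge inside a register ⇒ χ ≤ 4
  χ = 4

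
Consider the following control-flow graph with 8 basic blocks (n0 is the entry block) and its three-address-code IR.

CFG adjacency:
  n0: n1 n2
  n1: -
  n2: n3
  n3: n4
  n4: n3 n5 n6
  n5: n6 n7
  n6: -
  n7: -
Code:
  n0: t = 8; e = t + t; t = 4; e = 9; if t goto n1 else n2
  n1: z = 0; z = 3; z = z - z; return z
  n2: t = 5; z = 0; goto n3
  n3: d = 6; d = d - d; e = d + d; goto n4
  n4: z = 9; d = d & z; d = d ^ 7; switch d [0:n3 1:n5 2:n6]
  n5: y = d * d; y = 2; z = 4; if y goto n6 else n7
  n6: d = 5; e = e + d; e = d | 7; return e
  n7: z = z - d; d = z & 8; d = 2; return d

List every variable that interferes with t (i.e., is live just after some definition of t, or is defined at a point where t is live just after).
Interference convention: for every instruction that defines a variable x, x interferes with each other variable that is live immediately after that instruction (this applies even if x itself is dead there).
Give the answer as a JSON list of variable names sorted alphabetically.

Answer: ["e"]

Working:
Block summaries:
  n0: {e,t} / ∅
  n1: {z} / ∅
  n2: {t,z} / ∅
  n3: {d,e} / ∅
  n4: {d,z} / {d}
  n5: {y,z} / {d}
  n6: {d,e} / {e}
  n7: {d,z} / {d,z}

Backward fixpoint:
  n0 li=∅ lo=∅
  n1 li=∅ lo=∅
  n2 li=∅ lo=∅
  n3 li=∅ lo={d,e}
  n4 li={d,e} lo={d,e}
  n5 li={d,e} lo={d,e,z}
  n6 li={e} lo=∅
  n7 li={d,z} lo=∅

Conflict graph:
  d: {e,y,z}
  e: {d,t,y,z}
  t: {e}
  y: {d,e,z}
  z: {d,e,y}

N(t) = ["e"]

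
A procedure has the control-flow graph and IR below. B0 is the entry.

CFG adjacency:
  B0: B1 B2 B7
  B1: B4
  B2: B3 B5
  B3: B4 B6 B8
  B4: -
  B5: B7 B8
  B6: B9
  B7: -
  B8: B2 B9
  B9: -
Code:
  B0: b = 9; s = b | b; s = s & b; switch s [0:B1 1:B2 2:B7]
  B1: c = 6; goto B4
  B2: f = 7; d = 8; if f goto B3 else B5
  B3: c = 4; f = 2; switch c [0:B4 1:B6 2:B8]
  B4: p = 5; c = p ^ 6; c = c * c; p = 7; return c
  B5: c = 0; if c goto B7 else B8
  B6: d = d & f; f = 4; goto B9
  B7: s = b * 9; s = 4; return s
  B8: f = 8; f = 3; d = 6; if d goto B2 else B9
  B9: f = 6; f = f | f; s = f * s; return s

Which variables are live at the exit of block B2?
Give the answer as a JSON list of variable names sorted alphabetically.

Answer: ["b", "d", "s"]

Derivation:
Per-block:
  B0: {b,s} / ∅
  B1: {c} / ∅
  B2: {d,f} / ∅
  B3: {c,f} / ∅
  B4: {c,p} / ∅
  B5: {c} / ∅
  B6: {d,f} / {d,f}
  B7: {s} / {b}
  B8: {d,f} / ∅
  B9: {f,s} / {s}

Backward fixpoint:
  B0 li=∅ lo={b,s}
  B1 li=∅ lo=∅
  B2 li={b,s} lo={b,d,s}
  B3 li={b,d,s} lo={b,d,f,s}
  B4 li=∅ lo=∅
  B5 li={b,s} lo={b,s}
  B6 li={d,f,s} lo={s}
  B7 li={b} lo=∅
  B8 li={b,s} lo={b,s}
  B9 li={s} lo=∅

live-out(B2) = ["b", "d", "s"]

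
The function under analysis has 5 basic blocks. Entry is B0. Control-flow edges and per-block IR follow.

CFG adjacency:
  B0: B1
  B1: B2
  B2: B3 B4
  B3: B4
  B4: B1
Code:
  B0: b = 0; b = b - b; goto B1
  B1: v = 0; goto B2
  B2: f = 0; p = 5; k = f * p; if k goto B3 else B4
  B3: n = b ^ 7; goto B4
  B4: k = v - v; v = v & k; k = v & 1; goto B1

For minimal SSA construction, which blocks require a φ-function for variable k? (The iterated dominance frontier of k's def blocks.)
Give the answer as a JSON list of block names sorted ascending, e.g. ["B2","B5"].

idom tree: B1←B0 B2←B1 B3←B2 B4←B2
Dom at joins:
  B1: preds {B0,B4}: {B0} ∩ {B0,B1,B2,B4} = {B0}; idom=B0
  B4: preds {B2,B3}: {B0,B1,B2} ∩ {B0,B1,B2,B3} = {B0,B1,B2}; idom=B2

DF derivation:
  B1←B0: walk · to B0
  B1←B4: walk B4→B2→B1 to B0
  B4←B2: walk · to B2
  B4←B3: walk B3 to B2
  B0: DF=∅
  B1: DF={B1}
  B2: DF={B1}
  B3: DF={B4}
  B4: DF={B1}

φ for k: defs {B2,B4}
  DF⁺ = {B1}

Answer: ["B1"]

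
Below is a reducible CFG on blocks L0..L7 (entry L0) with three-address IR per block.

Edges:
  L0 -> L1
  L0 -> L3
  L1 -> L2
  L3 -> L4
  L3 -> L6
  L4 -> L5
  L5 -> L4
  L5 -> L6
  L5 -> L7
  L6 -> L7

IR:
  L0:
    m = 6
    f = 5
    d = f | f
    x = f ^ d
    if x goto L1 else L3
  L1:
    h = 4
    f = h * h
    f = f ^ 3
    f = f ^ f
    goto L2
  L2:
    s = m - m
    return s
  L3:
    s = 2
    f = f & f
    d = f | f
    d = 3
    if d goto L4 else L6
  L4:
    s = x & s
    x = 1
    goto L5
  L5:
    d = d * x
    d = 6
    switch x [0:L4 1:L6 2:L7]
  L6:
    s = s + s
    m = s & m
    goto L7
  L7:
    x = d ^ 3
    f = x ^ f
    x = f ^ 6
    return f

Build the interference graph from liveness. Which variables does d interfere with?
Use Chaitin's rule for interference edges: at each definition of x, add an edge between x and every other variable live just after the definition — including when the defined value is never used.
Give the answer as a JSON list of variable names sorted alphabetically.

def/use:
  L0: {d,f,m,x} / ∅
  L1: {f,h} / ∅
  L2: {s} / {m}
  L3: {d,f,s} / {f}
  L4: {s,x} / {s,x}
  L5: {d} / {d,x}
  L6: {m,s} / {m,s}
  L7: {f,x} / {d,f}

Backward fixpoint:
  L0 li=∅ lo={f,m,x}
  L1 li={m} lo={m}
  L2 li={m} lo=∅
  L3 li={f,m,x} lo={d,f,m,s,x}
  L4 li={d,f,m,s,x} lo={d,f,m,s,x}
  L5 li={d,f,m,s,x} lo={d,f,m,s,x}
  L6 li={d,f,m,s} lo={d,f}
  L7 li={d,f} lo=∅

Interfere edges:
  d↔{f,m,s,x}
  f↔{d,m,s,x}
  h↔{m}
  m↔{d,f,h,s,x}
  s↔{d,f,m,x}
  x↔{d,f,m,s}

N(d) = ["f", "m", "s", "x"]

Answer: ["f", "m", "s", "x"]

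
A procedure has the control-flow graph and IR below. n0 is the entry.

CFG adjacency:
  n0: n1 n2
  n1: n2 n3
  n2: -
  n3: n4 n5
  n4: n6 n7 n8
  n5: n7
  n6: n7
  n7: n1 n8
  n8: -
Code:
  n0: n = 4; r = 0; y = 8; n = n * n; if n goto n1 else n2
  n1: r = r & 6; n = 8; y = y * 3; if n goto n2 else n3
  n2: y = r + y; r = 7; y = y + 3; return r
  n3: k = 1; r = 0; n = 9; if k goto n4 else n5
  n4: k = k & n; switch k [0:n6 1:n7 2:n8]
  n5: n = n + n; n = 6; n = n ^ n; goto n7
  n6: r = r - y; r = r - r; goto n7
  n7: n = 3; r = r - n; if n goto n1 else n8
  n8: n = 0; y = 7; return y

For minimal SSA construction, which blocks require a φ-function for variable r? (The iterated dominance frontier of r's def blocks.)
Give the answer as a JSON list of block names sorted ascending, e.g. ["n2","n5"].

idom tree: n1←n0 n2←n0 n3←n1 n4←n3 n5←n3 n6←n4 n7←n3 n8←n3
Dom at joins:
  n1: preds {n0,n7}: {n0} ∩ {n0,n1,n3,n7} = {n0}; idom=n0
  n2: preds {n0,n1}: {n0} ∩ {n0,n1} = {n0}; idom=n0
  n7: preds {n4,n5,n6}: {n0,n1,n3,n4} ∩ {n0,n1,n3,n5} ∩ {n0,n1,n3,n4,n6} = {n0,n1,n3}; idom=n3
  n8: preds {n4,n7}: {n0,n1,n3,n4} ∩ {n0,n1,n3,n7} = {n0,n1,n3}; idom=n3

DF walk-up:
  join n1 pred n0: · stop@n0
  join n1 pred n7: n7→n3→n1 stop@n0
  join n2 pred n0: · stop@n0
  join n2 pred n1: n1 stop@n0
  join n7 pred n4: n4 stop@n3
  join n7 pred n5: n5 stop@n3
  join n7 pred n6: n6→n4 stop@n3
  join n8 pred n4: n4 stop@n3
  join n8 pred n7: n7 stop@n3
  n0: DF=∅
  n1: DF={n1,n2}
  n2: DF=∅
  n3: DF={n1}
  n4: DF={n7,n8}
  n5: DF={n7}
  n6: DF={n7}
  n7: DF={n1,n8}
  n8: DF=∅

φ for r: defs {n0,n1,n2,n3,n6,n7}
  DF⁺ = {n1,n2,n7,n8}

Answer: ["n1", "n2", "n7", "n8"]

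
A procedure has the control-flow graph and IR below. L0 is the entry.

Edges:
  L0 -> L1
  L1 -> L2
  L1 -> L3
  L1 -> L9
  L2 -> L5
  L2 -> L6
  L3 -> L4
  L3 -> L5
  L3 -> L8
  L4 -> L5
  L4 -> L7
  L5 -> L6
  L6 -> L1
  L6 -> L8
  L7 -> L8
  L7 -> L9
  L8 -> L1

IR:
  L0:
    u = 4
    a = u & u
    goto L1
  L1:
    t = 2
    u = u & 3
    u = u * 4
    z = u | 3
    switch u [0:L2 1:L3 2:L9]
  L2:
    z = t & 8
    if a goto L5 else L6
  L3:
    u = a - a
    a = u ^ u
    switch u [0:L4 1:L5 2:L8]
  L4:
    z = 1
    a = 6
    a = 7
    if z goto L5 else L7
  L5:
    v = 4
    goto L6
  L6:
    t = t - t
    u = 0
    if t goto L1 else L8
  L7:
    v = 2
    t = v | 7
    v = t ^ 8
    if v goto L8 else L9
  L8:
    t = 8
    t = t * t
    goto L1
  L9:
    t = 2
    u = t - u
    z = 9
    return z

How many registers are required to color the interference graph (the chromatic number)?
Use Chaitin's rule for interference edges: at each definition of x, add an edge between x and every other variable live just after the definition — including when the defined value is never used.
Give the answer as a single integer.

Block summaries:
  L0 def {a,u} use ∅
  L1 def {t,u,z} use {u}
  L2 def {z} use {a,t}
  L3 def {a,u} use {a}
  L4 def {a,z} use ∅
  L5 def {v} use ∅
  L6 def {t,u} use {t}
  L7 def {t,v} use ∅
  L8 def {t} use ∅
  L9 def {t,u,z} use {u}

Backward fixpoint:
  live L0: ∅→{a,u}
  live L1: {a,u}→{a,t,u}
  live L2: {a,t}→{a,t}
  live L3: {a,t}→{a,t,u}
  live L4: {t,u}→{a,t,u}
  live L5: {a,t}→{a,t}
  live L6: {a,t}→{a,u}
  live L7: {a,u}→{a,u}
  live L8: {a,u}→{a,u}
  live L9: {u}→∅

Interfere edges:
  a↔{t,u,v,z}
  t↔{a,u,v,z}
  u↔{a,t,v,z}
  v↔{a,t,u}
  z↔{a,t,u}

Chromatic number:
  clique {a,t,u,v} ⇒ need ≥ 4
  assign a→R0 t→R1 u→R2 v→R3 z→R3 — no edge inside a register ⇒ χ ≤ 4
  χ = 4

Answer: 4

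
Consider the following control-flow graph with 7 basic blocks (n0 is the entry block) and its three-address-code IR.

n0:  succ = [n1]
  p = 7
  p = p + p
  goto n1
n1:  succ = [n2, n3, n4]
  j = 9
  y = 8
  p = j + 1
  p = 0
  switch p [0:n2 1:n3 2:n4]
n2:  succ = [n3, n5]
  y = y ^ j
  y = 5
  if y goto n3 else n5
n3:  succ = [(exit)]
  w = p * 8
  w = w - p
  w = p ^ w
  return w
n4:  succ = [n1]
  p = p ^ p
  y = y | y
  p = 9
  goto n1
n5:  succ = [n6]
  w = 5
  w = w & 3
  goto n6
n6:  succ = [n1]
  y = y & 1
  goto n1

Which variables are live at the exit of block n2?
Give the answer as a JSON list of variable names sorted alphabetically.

Answer: ["p", "y"]

Working:
Per-block:
  n0 def {p} use ∅
  n1 def {j,p,y} use ∅
  n2 def {y} use {j,y}
  n3 def {w} use {p}
  n4 def {p,y} use {p,y}
  n5 def {w} use ∅
  n6 def {y} use {y}

Live sets:
  n0 li=∅ lo=∅
  n1 li=∅ lo={j,p,y}
  n2 li={j,p,y} lo={p,y}
  n3 li={p} lo=∅
  n4 li={p,y} lo=∅
  n5 li={y} lo={y}
  n6 li={y} lo=∅

live-out(n2) = ["p", "y"]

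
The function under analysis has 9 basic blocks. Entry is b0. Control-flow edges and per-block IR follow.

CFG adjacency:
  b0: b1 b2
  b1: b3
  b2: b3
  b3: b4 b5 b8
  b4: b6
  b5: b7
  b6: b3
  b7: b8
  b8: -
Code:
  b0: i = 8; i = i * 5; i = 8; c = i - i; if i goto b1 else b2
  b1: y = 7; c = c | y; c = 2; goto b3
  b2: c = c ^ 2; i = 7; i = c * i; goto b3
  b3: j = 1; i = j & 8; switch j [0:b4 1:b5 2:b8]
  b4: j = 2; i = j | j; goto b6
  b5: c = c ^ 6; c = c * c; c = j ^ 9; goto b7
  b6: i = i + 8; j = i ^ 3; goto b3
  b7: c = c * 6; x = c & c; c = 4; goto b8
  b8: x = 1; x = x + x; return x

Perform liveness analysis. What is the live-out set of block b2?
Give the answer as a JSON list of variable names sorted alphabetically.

Per-block:
  b0: def={c,i} ue=∅
  b1: def={c,y} ue={c}
  b2: def={c,i} ue={c}
  b3: def={i,j} ue=∅
  b4: def={i,j} ue=∅
  b5: def={c} ue={c,j}
  b6: def={i,j} ue={i}
  b7: def={c,x} ue={c}
  b8: def={x} ue=∅

Backward fixpoint:
  b0 li=∅ lo={c}
  b1 li={c} lo={c}
  b2 li={c} lo={c}
  b3 li={c} lo={c,j}
  b4 li={c} lo={c,i}
  b5 li={c,j} lo={c}
  b6 li={c,i} lo={c}
  b7 li={c} lo=∅
  b8 li=∅ lo=∅

live-out(b2) = ["c"]

Answer: ["c"]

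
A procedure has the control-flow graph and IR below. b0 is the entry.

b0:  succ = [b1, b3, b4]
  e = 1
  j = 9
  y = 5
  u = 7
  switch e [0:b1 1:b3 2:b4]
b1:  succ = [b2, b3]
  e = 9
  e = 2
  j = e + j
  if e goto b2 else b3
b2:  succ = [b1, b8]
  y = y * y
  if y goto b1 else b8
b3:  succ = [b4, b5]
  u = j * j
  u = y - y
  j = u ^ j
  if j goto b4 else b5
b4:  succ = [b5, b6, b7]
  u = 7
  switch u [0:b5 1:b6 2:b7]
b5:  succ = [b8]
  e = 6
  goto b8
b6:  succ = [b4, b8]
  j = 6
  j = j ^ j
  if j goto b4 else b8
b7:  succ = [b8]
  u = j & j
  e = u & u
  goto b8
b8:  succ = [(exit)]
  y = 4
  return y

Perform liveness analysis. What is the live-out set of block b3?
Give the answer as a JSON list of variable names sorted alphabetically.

Answer: ["j"]

Working:
Per-block:
  b0: {e,j,u,y} / ∅
  b1: {e,j} / {j}
  b2: {y} / {y}
  b3: {j,u} / {j,y}
  b4: {u} / ∅
  b5: {e} / ∅
  b6: {j} / ∅
  b7: {e,u} / {j}
  b8: {y} / ∅

Liveness:
  live b0: ∅→{j,y}
  live b1: {j,y}→{j,y}
  live b2: {j,y}→{j,y}
  live b3: {j,y}→{j}
  live b4: {j}→{j}
  live b5: ∅→∅
  live b6: ∅→{j}
  live b7: {j}→∅
  live b8: ∅→∅

live-out(b3) = ["j"]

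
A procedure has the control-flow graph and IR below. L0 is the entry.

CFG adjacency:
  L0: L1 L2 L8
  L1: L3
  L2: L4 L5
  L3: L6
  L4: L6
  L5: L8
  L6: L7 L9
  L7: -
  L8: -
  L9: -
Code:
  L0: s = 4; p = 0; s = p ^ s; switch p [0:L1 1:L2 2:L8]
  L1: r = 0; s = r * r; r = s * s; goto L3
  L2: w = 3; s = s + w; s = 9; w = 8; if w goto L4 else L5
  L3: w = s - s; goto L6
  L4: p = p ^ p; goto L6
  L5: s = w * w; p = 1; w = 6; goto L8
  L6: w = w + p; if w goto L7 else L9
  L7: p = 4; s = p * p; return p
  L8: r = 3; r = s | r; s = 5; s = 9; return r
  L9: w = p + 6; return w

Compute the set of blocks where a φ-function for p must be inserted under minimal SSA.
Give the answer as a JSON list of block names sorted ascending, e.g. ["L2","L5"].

Answer: ["L6", "L8"]

Derivation:
idom tree: L1←L0 L2←L0 L3←L1 L4←L2 L5←L2 L6←L0 L7←L6 L8←L0 L9←L6
Dom∩ at merges:
  L6: preds {L3,L4}: {L0,L1,L3} ∩ {L0,L2,L4} = {L0}; idom=L0
  L8: preds {L0,L5}: {L0} ∩ {L0,L2,L5} = {L0}; idom=L0

Frontier:
  join L6 pred L3: L3→L1 stop@L0
  join L6 pred L4: L4→L2 stop@L0
  join L8 pred L0: · stop@L0
  join L8 pred L5: L5→L2 stop@L0
  L0 → ∅
  L1 → {L6}
  L2 → {L6,L8}
  L3 → {L6}
  L4 → {L6}
  L5 → {L8}
  L6 → ∅
  L7 → ∅
  L8 → ∅
  L9 → ∅

φ for p: defs {L0,L4,L5,L7}
  DF⁺ = {L6,L8}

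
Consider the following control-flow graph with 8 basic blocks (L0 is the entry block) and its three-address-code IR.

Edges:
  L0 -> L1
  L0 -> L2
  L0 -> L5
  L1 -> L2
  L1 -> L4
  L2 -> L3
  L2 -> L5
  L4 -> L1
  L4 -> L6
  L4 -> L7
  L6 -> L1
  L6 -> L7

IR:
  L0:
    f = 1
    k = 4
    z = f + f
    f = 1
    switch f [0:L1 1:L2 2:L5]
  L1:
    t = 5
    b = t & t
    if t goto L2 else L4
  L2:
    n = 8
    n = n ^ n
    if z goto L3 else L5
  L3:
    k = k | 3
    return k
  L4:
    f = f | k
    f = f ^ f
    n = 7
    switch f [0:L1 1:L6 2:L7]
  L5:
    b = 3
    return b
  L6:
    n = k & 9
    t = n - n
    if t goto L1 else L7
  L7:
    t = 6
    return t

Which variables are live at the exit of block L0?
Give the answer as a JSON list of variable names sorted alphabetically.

Per-block:
  L0: def={f,k,z} ue=∅
  L1: def={b,t} ue=∅
  L2: def={n} ue={z}
  L3: def={k} ue={k}
  L4: def={f,n} ue={f,k}
  L5: def={b} ue=∅
  L6: def={n,t} ue={k}
  L7: def={t} ue=∅

Backward fixpoint:
  L0 li=∅ lo={f,k,z}
  L1 li={f,k,z} lo={f,k,z}
  L2 li={k,z} lo={k}
  L3 li={k} lo=∅
  L4 li={f,k,z} lo={f,k,z}
  L5 li=∅ lo=∅
  L6 li={f,k,z} lo={f,k,z}
  L7 li=∅ lo=∅

live-out(L0) = ["f", "k", "z"]

Answer: ["f", "k", "z"]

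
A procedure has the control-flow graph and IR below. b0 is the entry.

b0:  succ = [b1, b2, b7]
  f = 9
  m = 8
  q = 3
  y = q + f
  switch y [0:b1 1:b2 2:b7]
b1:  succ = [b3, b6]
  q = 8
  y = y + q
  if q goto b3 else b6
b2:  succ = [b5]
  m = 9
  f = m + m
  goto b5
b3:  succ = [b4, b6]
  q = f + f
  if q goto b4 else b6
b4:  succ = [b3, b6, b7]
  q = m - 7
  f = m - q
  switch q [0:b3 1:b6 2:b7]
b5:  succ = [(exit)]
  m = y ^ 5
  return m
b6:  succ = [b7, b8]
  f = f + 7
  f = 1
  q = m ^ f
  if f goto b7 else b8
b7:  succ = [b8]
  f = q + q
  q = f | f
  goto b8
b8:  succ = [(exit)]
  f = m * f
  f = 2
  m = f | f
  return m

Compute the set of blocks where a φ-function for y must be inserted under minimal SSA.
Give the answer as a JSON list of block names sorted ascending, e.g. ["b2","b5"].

idom tree: b1←b0 b2←b0 b3←b1 b4←b3 b5←b2 b6←b1 b7←b0 b8←b0
Join-block Dom:
  b3: preds {b1,b4}: {b0,b1} ∩ {b0,b1,b3,b4} = {b0,b1}; idom=b1
  b6: preds {b1,b3,b4}: {b0,b1} ∩ {b0,b1,b3} ∩ {b0,b1,b3,b4} = {b0,b1}; idom=b1
  b7: preds {b0,b4,b6}: {b0} ∩ {b0,b1,b3,b4} ∩ {b0,b1,b6} = {b0}; idom=b0
  b8: preds {b6,b7}: {b0,b1,b6} ∩ {b0,b7} = {b0}; idom=b0

Frontier:
  join b3 pred b1: · stop@b1
  join b3 pred b4: b4→b3 stop@b1
  join b6 pred b1: · stop@b1
  join b6 pred b3: b3 stop@b1
  join b6 pred b4: b4→b3 stop@b1
  join b7 pred b0: · stop@b0
  join b7 pred b4: b4→b3→b1 stop@b0
  join b7 pred b6: b6→b1 stop@b0
  join b8 pred b6: b6→b1 stop@b0
  join b8 pred b7: b7 stop@b0
  b0 → ∅
  b1 → {b7,b8}
  b2 → ∅
  b3 → {b3,b6,b7}
  b4 → {b3,b6,b7}
  b5 → ∅
  b6 → {b7,b8}
  b7 → {b8}
  b8 → ∅

φ for y: defs {b0,b1}
  DF⁺ = {b7,b8}

Answer: ["b7", "b8"]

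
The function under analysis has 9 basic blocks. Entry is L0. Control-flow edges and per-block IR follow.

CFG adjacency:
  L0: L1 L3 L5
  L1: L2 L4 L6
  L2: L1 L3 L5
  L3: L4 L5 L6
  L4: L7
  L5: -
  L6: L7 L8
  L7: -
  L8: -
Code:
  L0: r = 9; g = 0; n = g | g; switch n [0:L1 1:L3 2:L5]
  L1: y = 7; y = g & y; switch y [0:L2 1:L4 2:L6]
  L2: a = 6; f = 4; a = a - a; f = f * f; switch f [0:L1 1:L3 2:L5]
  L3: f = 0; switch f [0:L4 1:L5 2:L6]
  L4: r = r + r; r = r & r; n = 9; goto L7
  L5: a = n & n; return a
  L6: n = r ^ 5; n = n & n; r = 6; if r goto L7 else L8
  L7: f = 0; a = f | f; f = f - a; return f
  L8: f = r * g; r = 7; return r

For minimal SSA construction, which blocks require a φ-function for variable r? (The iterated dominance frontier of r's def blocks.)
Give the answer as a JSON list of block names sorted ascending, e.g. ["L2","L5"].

idom tree: L1←L0 L2←L1 L3←L0 L4←L0 L5←L0 L6←L0 L7←L0 L8←L6
Dom∩ at merges:
  L1: preds {L0,L2}: {L0} ∩ {L0,L1,L2} = {L0}; idom=L0
  L3: preds {L0,L2}: {L0} ∩ {L0,L1,L2} = {L0}; idom=L0
  L4: preds {L1,L3}: {L0,L1} ∩ {L0,L3} = {L0}; idom=L0
  L5: preds {L0,L2,L3}: {L0} ∩ {L0,L1,L2} ∩ {L0,L3} = {L0}; idom=L0
  L6: preds {L1,L3}: {L0,L1} ∩ {L0,L3} = {L0}; idom=L0
  L7: preds {L4,L6}: {L0,L4} ∩ {L0,L6} = {L0}; idom=L0

Frontier:
  L1←L0: walk · to L0
  L1←L2: walk L2→L1 to L0
  L3←L0: walk · to L0
  L3←L2: walk L2→L1 to L0
  L4←L1: walk L1 to L0
  L4←L3: walk L3 to L0
  L5←L0: walk · to L0
  L5←L2: walk L2→L1 to L0
  L5←L3: walk L3 to L0
  L6←L1: walk L1 to L0
  L6←L3: walk L3 to L0
  L7←L4: walk L4 to L0
  L7←L6: walk L6 to L0
  DF(L0)=∅
  DF(L1)={L1,L3,L4,L5,L6}
  DF(L2)={L1,L3,L5}
  DF(L3)={L4,L5,L6}
  DF(L4)={L7}
  DF(L5)=∅
  DF(L6)={L7}
  DF(L7)=∅
  DF(L8)=∅

φ for r: defs {L0,L4,L6,L8}
  DF⁺ = {L7}

Answer: ["L7"]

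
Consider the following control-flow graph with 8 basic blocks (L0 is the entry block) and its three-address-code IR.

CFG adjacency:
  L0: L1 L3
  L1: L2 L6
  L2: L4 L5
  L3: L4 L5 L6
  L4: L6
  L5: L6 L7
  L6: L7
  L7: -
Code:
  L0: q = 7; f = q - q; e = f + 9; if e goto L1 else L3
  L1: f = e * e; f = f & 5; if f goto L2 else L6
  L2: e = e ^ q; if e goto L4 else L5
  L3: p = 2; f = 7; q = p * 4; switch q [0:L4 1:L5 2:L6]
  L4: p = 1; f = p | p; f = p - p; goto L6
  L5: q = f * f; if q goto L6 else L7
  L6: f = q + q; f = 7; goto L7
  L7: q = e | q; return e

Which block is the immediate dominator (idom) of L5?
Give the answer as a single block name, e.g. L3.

Answer: L0

Derivation:
idom tree: L1←L0 L2←L1 L3←L0 L4←L0 L5←L0 L6←L0 L7←L0
Join-block Dom:
  L4: preds {L2,L3}: {L0,L1,L2} ∩ {L0,L3} = {L0}; idom=L0
  L5: preds {L2,L3}: {L0,L1,L2} ∩ {L0,L3} = {L0}; idom=L0
  L6: preds {L1,L3,L4,L5}: {L0,L1} ∩ {L0,L3} ∩ {L0,L4} ∩ {L0,L5} = {L0}; idom=L0
  L7: preds {L5,L6}: {L0,L5} ∩ {L0,L6} = {L0}; idom=L0

idom(L5) = L0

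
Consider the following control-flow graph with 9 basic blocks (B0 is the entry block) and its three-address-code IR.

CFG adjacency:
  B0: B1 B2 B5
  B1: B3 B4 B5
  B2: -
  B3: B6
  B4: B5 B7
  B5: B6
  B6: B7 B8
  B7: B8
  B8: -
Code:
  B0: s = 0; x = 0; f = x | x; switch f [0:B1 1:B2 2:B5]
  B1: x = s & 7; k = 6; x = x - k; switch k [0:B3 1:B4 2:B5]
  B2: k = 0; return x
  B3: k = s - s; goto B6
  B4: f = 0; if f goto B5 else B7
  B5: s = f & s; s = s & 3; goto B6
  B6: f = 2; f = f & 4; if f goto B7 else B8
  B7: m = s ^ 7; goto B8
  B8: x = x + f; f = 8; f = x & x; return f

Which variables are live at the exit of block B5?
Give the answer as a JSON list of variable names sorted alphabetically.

Per-block:
  B0: {f,s,x} / ∅
  B1: {k,x} / {s}
  B2: {k} / {x}
  B3: {k} / {s}
  B4: {f} / ∅
  B5: {s} / {f,s}
  B6: {f} / ∅
  B7: {m} / {s}
  B8: {f,x} / {f,x}

Live sets:
  B0: in=∅ out={f,s,x}
  B1: in={f,s} out={f,s,x}
  B2: in={x} out=∅
  B3: in={s,x} out={s,x}
  B4: in={s,x} out={f,s,x}
  B5: in={f,s,x} out={s,x}
  B6: in={s,x} out={f,s,x}
  B7: in={f,s,x} out={f,x}
  B8: in={f,x} out=∅

live-out(B5) = ["s", "x"]

Answer: ["s", "x"]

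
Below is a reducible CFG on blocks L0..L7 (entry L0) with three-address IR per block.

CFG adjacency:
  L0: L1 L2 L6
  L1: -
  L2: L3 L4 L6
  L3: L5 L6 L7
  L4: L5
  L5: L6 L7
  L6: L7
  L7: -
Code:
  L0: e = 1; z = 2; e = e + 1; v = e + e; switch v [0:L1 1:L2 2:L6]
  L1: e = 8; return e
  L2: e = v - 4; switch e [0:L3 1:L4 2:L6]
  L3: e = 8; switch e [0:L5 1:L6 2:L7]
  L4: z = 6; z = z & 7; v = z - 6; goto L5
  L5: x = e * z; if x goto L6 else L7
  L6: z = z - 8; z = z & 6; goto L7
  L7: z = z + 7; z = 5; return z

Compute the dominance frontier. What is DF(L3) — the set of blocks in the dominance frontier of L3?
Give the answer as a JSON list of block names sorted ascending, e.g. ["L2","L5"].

idom tree: L1←L0 L2←L0 L3←L2 L4←L2 L5←L2 L6←L0 L7←L0
Join-block Dom:
  L5: preds {L3,L4}: {L0,L2,L3} ∩ {L0,L2,L4} = {L0,L2}; idom=L2
  L6: preds {L0,L2,L3,L5}: {L0} ∩ {L0,L2} ∩ {L0,L2,L3} ∩ {L0,L2,L5} = {L0}; idom=L0
  L7: preds {L3,L5,L6}: {L0,L2,L3} ∩ {L0,L2,L5} ∩ {L0,L6} = {L0}; idom=L0

DF derivation:
  L5←L3: walk L3 to L2
  L5←L4: walk L4 to L2
  L6←L0: walk · to L0
  L6←L2: walk L2 to L0
  L6←L3: walk L3→L2 to L0
  L6←L5: walk L5→L2 to L0
  L7←L3: walk L3→L2 to L0
  L7←L5: walk L5→L2 to L0
  L7←L6: walk L6 to L0
  L0: DF=∅
  L1: DF=∅
  L2: DF={L6,L7}
  L3: DF={L5,L6,L7}
  L4: DF={L5}
  L5: DF={L6,L7}
  L6: DF={L7}
  L7: DF=∅

DF(L3) = ["L5", "L6", "L7"]

Answer: ["L5", "L6", "L7"]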